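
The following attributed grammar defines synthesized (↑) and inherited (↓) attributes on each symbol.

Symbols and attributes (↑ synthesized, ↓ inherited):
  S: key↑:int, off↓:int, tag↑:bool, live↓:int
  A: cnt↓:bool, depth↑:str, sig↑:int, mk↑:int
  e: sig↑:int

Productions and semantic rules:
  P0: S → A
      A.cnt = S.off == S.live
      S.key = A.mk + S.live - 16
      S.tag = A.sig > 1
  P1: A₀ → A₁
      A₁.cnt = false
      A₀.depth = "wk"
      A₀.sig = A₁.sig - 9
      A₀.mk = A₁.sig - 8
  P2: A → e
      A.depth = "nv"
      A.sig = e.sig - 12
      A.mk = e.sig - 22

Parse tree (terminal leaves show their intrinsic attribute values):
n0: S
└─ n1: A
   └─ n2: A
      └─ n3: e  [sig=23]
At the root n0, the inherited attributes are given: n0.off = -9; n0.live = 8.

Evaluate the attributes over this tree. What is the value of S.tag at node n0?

true

1. n0.off = -9  [given at root]
2. n0.live = 8  [given at root]
3. n1.cnt = false  [S.off == S.live]
4. n2.cnt = false  [false]
5. n3.sig = 23  [terminal]
6. n2.depth = "nv"  ["nv"]
7. n2.sig = 11  [e.sig - 12]
8. n2.mk = 1  [e.sig - 22]
9. n1.depth = "wk"  ["wk"]
10. n1.sig = 2  [A₁.sig - 9]
11. n1.mk = 3  [A₁.sig - 8]
12. n0.key = -5  [A.mk + S.live - 16]
13. n0.tag = true  [A.sig > 1]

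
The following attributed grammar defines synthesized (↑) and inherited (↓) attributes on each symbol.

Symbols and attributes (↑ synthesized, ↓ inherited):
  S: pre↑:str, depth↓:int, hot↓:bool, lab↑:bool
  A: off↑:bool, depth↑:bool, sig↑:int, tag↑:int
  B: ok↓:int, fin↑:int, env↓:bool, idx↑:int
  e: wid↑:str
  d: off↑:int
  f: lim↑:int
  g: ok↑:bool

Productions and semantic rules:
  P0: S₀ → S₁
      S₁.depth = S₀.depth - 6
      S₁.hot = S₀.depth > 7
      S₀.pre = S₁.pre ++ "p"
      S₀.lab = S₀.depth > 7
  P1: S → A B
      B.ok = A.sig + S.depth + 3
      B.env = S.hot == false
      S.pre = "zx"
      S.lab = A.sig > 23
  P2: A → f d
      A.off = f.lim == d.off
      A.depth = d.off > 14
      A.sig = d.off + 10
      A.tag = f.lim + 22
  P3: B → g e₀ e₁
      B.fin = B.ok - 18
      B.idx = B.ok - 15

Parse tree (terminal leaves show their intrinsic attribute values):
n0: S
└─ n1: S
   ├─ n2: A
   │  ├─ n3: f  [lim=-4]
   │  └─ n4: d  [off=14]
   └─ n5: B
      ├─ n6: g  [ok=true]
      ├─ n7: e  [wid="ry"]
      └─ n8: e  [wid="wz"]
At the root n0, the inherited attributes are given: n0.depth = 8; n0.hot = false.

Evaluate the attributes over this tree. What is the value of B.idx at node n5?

14

1. n0.depth = 8  [given at root]
2. n0.hot = false  [given at root]
3. n1.depth = 2  [S₀.depth - 6]
4. n1.hot = true  [S₀.depth > 7]
5. n3.lim = -4  [terminal]
6. n4.off = 14  [terminal]
7. n2.off = false  [f.lim == d.off]
8. n2.depth = false  [d.off > 14]
9. n2.sig = 24  [d.off + 10]
10. n2.tag = 18  [f.lim + 22]
11. n5.ok = 29  [A.sig + S.depth + 3]
12. n5.env = false  [S.hot == false]
13. n6.ok = true  [terminal]
14. n7.wid = "ry"  [terminal]
15. n8.wid = "wz"  [terminal]
16. n5.fin = 11  [B.ok - 18]
17. n5.idx = 14  [B.ok - 15]
18. n1.pre = "zx"  ["zx"]
19. n1.lab = true  [A.sig > 23]
20. n0.pre = "zxp"  [S₁.pre ++ "p"]
21. n0.lab = true  [S₀.depth > 7]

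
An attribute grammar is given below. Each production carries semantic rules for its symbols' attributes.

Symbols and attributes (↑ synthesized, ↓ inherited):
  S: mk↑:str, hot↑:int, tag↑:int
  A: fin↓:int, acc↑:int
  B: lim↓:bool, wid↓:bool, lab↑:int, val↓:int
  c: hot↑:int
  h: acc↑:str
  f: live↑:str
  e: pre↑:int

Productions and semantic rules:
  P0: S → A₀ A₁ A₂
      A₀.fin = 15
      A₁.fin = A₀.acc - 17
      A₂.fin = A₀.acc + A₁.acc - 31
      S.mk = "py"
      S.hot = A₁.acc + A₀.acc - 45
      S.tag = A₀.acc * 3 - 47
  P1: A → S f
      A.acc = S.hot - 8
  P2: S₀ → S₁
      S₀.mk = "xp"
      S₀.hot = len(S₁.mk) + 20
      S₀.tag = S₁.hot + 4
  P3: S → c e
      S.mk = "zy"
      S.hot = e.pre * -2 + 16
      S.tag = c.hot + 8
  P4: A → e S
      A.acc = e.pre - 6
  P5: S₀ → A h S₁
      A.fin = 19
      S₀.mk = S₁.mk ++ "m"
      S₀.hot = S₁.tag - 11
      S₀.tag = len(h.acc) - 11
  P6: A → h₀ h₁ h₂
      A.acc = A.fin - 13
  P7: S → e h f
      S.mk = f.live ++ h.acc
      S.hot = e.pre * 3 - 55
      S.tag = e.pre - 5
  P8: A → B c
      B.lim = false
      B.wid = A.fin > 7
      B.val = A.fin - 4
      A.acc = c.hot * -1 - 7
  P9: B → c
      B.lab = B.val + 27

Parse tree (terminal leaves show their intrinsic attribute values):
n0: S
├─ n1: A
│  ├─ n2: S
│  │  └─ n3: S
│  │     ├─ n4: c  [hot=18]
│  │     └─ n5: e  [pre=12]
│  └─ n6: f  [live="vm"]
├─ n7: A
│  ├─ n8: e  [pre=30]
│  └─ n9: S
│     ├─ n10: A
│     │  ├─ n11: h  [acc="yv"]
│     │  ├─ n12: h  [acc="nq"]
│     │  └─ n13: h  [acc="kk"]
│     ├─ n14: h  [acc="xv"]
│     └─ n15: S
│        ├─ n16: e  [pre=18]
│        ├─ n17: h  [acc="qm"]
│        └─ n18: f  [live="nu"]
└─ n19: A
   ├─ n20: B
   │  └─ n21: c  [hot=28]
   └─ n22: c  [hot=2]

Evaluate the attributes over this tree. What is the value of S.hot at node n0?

-7

1. n1.fin = 15  [15]
2. n4.hot = 18  [terminal]
3. n5.pre = 12  [terminal]
4. n3.mk = "zy"  ["zy"]
5. n3.hot = -8  [e.pre * -2 + 16]
6. n3.tag = 26  [c.hot + 8]
7. n2.mk = "xp"  ["xp"]
8. n2.hot = 22  [len(S₁.mk) + 20]
9. n2.tag = -4  [S₁.hot + 4]
10. n6.live = "vm"  [terminal]
11. n1.acc = 14  [S.hot - 8]
12. n7.fin = -3  [A₀.acc - 17]
13. n8.pre = 30  [terminal]
14. n10.fin = 19  [19]
15. n11.acc = "yv"  [terminal]
16. n12.acc = "nq"  [terminal]
17. n13.acc = "kk"  [terminal]
18. n10.acc = 6  [A.fin - 13]
19. n14.acc = "xv"  [terminal]
20. n16.pre = 18  [terminal]
21. n17.acc = "qm"  [terminal]
22. n18.live = "nu"  [terminal]
23. n15.mk = "nuqm"  [f.live ++ h.acc]
24. n15.hot = -1  [e.pre * 3 - 55]
25. n15.tag = 13  [e.pre - 5]
26. n9.mk = "nuqmm"  [S₁.mk ++ "m"]
27. n9.hot = 2  [S₁.tag - 11]
28. n9.tag = -9  [len(h.acc) - 11]
29. n7.acc = 24  [e.pre - 6]
30. n19.fin = 7  [A₀.acc + A₁.acc - 31]
31. n20.lim = false  [false]
32. n20.wid = false  [A.fin > 7]
33. n20.val = 3  [A.fin - 4]
34. n21.hot = 28  [terminal]
35. n20.lab = 30  [B.val + 27]
36. n22.hot = 2  [terminal]
37. n19.acc = -9  [c.hot * -1 - 7]
38. n0.mk = "py"  ["py"]
39. n0.hot = -7  [A₁.acc + A₀.acc - 45]
40. n0.tag = -5  [A₀.acc * 3 - 47]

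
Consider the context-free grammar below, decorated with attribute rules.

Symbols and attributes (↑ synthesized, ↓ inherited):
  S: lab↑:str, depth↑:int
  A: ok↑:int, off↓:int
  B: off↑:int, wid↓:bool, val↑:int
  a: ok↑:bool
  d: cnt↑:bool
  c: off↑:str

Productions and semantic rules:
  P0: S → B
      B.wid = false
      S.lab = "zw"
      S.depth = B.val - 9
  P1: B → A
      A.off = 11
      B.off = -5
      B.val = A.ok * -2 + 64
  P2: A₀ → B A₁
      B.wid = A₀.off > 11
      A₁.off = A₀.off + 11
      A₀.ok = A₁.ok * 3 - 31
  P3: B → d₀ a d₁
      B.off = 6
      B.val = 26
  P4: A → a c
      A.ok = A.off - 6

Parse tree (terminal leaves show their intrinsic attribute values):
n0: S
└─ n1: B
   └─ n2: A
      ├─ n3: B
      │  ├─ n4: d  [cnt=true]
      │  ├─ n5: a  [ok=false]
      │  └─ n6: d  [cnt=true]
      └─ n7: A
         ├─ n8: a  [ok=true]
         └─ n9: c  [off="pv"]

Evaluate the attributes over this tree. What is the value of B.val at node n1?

1. n1.wid = false  [false]
2. n2.off = 11  [11]
3. n3.wid = false  [A₀.off > 11]
4. n4.cnt = true  [terminal]
5. n5.ok = false  [terminal]
6. n6.cnt = true  [terminal]
7. n3.off = 6  [6]
8. n3.val = 26  [26]
9. n7.off = 22  [A₀.off + 11]
10. n8.ok = true  [terminal]
11. n9.off = "pv"  [terminal]
12. n7.ok = 16  [A.off - 6]
13. n2.ok = 17  [A₁.ok * 3 - 31]
14. n1.off = -5  [-5]
15. n1.val = 30  [A.ok * -2 + 64]
16. n0.lab = "zw"  ["zw"]
17. n0.depth = 21  [B.val - 9]

30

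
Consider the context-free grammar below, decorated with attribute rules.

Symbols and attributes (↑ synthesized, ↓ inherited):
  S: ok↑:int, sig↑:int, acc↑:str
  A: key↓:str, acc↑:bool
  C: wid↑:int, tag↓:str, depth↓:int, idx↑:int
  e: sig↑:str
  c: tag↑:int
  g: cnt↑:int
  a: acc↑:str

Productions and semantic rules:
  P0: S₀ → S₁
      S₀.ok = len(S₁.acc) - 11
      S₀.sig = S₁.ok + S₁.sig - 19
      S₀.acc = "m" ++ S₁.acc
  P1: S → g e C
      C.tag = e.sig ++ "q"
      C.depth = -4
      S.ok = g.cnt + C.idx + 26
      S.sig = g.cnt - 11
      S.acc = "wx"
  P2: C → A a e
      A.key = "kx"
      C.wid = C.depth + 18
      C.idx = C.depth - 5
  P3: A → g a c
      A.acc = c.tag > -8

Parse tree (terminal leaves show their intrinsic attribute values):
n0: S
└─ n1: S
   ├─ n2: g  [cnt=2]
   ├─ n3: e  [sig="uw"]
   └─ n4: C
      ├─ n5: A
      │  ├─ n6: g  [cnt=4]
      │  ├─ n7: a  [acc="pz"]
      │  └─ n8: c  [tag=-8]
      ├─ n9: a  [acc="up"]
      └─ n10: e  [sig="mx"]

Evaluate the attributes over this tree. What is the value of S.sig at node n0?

-9

1. n2.cnt = 2  [terminal]
2. n3.sig = "uw"  [terminal]
3. n4.tag = "uwq"  [e.sig ++ "q"]
4. n4.depth = -4  [-4]
5. n5.key = "kx"  ["kx"]
6. n6.cnt = 4  [terminal]
7. n7.acc = "pz"  [terminal]
8. n8.tag = -8  [terminal]
9. n5.acc = false  [c.tag > -8]
10. n9.acc = "up"  [terminal]
11. n10.sig = "mx"  [terminal]
12. n4.wid = 14  [C.depth + 18]
13. n4.idx = -9  [C.depth - 5]
14. n1.ok = 19  [g.cnt + C.idx + 26]
15. n1.sig = -9  [g.cnt - 11]
16. n1.acc = "wx"  ["wx"]
17. n0.ok = -9  [len(S₁.acc) - 11]
18. n0.sig = -9  [S₁.ok + S₁.sig - 19]
19. n0.acc = "mwx"  ["m" ++ S₁.acc]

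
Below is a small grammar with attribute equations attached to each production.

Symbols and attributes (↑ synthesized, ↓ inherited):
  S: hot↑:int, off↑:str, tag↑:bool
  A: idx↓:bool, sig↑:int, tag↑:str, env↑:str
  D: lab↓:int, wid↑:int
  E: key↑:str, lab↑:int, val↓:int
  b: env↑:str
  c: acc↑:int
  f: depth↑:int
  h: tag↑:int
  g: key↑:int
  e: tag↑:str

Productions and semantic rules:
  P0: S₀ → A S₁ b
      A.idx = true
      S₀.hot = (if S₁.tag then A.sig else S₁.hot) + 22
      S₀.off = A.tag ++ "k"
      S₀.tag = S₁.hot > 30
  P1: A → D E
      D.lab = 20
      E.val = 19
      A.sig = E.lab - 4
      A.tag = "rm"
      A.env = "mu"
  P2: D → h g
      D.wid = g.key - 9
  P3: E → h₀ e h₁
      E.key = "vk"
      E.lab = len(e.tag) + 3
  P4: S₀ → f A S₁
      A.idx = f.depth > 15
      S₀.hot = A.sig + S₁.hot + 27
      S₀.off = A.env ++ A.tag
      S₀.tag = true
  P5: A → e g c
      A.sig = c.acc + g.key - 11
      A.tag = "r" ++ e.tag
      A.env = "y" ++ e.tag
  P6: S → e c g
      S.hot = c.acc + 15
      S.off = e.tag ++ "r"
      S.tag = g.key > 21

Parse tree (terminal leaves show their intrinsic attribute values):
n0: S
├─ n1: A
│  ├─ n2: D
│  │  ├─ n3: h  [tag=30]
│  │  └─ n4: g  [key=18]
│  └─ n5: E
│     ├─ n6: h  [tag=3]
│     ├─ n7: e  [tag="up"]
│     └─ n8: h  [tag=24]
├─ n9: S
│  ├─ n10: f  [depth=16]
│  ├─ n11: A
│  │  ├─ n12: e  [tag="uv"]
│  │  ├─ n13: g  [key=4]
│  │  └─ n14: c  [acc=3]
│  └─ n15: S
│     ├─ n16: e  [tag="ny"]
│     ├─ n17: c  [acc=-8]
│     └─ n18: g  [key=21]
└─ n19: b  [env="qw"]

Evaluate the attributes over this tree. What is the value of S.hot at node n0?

1. n1.idx = true  [true]
2. n2.lab = 20  [20]
3. n3.tag = 30  [terminal]
4. n4.key = 18  [terminal]
5. n2.wid = 9  [g.key - 9]
6. n5.val = 19  [19]
7. n6.tag = 3  [terminal]
8. n7.tag = "up"  [terminal]
9. n8.tag = 24  [terminal]
10. n5.key = "vk"  ["vk"]
11. n5.lab = 5  [len(e.tag) + 3]
12. n1.sig = 1  [E.lab - 4]
13. n1.tag = "rm"  ["rm"]
14. n1.env = "mu"  ["mu"]
15. n10.depth = 16  [terminal]
16. n11.idx = true  [f.depth > 15]
17. n12.tag = "uv"  [terminal]
18. n13.key = 4  [terminal]
19. n14.acc = 3  [terminal]
20. n11.sig = -4  [c.acc + g.key - 11]
21. n11.tag = "ruv"  ["r" ++ e.tag]
22. n11.env = "yuv"  ["y" ++ e.tag]
23. n16.tag = "ny"  [terminal]
24. n17.acc = -8  [terminal]
25. n18.key = 21  [terminal]
26. n15.hot = 7  [c.acc + 15]
27. n15.off = "nyr"  [e.tag ++ "r"]
28. n15.tag = false  [g.key > 21]
29. n9.hot = 30  [A.sig + S₁.hot + 27]
30. n9.off = "yuvruv"  [A.env ++ A.tag]
31. n9.tag = true  [true]
32. n19.env = "qw"  [terminal]
33. n0.hot = 23  [(if S₁.tag then A.sig else S₁.hot) + 22]
34. n0.off = "rmk"  [A.tag ++ "k"]
35. n0.tag = false  [S₁.hot > 30]

23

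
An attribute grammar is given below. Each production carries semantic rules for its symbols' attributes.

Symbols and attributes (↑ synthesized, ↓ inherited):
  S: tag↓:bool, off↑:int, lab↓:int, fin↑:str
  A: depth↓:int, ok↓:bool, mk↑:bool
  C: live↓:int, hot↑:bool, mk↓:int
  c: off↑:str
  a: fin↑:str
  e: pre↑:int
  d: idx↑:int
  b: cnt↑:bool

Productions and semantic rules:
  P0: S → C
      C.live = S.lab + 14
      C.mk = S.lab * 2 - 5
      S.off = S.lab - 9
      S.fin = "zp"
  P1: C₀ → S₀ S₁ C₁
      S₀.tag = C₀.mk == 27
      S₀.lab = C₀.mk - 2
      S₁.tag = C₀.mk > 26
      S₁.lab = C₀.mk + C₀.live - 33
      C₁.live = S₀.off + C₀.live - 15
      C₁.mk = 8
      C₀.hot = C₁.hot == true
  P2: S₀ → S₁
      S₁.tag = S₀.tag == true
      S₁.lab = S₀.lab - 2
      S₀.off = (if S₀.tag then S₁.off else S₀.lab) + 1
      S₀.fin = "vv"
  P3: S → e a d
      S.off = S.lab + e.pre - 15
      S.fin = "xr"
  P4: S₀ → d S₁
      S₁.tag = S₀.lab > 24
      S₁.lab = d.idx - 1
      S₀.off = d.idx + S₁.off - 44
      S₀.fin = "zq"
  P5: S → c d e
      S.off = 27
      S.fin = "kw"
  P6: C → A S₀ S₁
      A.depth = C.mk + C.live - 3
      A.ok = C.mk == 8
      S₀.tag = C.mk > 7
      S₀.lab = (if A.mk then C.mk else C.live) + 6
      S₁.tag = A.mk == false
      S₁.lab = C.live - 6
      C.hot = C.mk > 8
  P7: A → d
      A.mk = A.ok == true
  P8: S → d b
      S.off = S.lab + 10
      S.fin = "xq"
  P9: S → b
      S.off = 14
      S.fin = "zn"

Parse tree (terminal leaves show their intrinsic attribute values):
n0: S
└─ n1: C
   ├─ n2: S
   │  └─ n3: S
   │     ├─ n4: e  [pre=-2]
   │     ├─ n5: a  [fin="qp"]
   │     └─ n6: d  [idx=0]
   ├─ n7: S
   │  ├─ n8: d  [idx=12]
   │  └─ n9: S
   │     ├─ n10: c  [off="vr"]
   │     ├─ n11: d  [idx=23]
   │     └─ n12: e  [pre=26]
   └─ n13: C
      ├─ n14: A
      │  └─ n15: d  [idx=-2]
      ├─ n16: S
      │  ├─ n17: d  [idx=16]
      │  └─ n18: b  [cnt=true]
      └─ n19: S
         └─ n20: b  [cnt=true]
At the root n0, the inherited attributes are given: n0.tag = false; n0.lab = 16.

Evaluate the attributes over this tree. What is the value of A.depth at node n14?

1. n0.tag = false  [given at root]
2. n0.lab = 16  [given at root]
3. n1.live = 30  [S.lab + 14]
4. n1.mk = 27  [S.lab * 2 - 5]
5. n2.tag = true  [C₀.mk == 27]
6. n2.lab = 25  [C₀.mk - 2]
7. n3.tag = true  [S₀.tag == true]
8. n3.lab = 23  [S₀.lab - 2]
9. n4.pre = -2  [terminal]
10. n5.fin = "qp"  [terminal]
11. n6.idx = 0  [terminal]
12. n3.off = 6  [S.lab + e.pre - 15]
13. n3.fin = "xr"  ["xr"]
14. n2.off = 7  [(if S₀.tag then S₁.off else S₀.lab) + 1]
15. n2.fin = "vv"  ["vv"]
16. n7.tag = true  [C₀.mk > 26]
17. n7.lab = 24  [C₀.mk + C₀.live - 33]
18. n8.idx = 12  [terminal]
19. n9.tag = false  [S₀.lab > 24]
20. n9.lab = 11  [d.idx - 1]
21. n10.off = "vr"  [terminal]
22. n11.idx = 23  [terminal]
23. n12.pre = 26  [terminal]
24. n9.off = 27  [27]
25. n9.fin = "kw"  ["kw"]
26. n7.off = -5  [d.idx + S₁.off - 44]
27. n7.fin = "zq"  ["zq"]
28. n13.live = 22  [S₀.off + C₀.live - 15]
29. n13.mk = 8  [8]
30. n14.depth = 27  [C.mk + C.live - 3]
31. n14.ok = true  [C.mk == 8]
32. n15.idx = -2  [terminal]
33. n14.mk = true  [A.ok == true]
34. n16.tag = true  [C.mk > 7]
35. n16.lab = 14  [(if A.mk then C.mk else C.live) + 6]
36. n17.idx = 16  [terminal]
37. n18.cnt = true  [terminal]
38. n16.off = 24  [S.lab + 10]
39. n16.fin = "xq"  ["xq"]
40. n19.tag = false  [A.mk == false]
41. n19.lab = 16  [C.live - 6]
42. n20.cnt = true  [terminal]
43. n19.off = 14  [14]
44. n19.fin = "zn"  ["zn"]
45. n13.hot = false  [C.mk > 8]
46. n1.hot = false  [C₁.hot == true]
47. n0.off = 7  [S.lab - 9]
48. n0.fin = "zp"  ["zp"]

27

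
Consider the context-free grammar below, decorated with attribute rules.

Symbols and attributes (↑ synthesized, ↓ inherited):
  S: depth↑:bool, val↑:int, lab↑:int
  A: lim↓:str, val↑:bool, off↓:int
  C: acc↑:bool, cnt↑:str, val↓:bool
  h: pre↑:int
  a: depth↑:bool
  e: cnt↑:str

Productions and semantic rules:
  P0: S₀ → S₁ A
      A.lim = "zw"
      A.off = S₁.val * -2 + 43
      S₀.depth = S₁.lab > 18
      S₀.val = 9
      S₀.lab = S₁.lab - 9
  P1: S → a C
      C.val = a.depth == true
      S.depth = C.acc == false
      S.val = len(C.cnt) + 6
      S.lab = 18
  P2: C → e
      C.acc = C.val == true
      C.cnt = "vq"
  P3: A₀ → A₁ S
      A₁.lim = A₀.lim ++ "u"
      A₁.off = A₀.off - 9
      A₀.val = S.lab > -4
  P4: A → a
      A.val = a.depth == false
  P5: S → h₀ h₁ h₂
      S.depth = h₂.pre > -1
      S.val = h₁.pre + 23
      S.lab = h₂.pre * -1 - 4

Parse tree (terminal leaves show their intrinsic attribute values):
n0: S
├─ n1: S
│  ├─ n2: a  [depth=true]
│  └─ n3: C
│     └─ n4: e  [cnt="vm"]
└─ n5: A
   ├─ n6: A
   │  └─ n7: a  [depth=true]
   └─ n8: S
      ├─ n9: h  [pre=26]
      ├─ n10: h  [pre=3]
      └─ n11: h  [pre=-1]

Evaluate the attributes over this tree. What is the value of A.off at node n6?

1. n2.depth = true  [terminal]
2. n3.val = true  [a.depth == true]
3. n4.cnt = "vm"  [terminal]
4. n3.acc = true  [C.val == true]
5. n3.cnt = "vq"  ["vq"]
6. n1.depth = false  [C.acc == false]
7. n1.val = 8  [len(C.cnt) + 6]
8. n1.lab = 18  [18]
9. n5.lim = "zw"  ["zw"]
10. n5.off = 27  [S₁.val * -2 + 43]
11. n6.lim = "zwu"  [A₀.lim ++ "u"]
12. n6.off = 18  [A₀.off - 9]
13. n7.depth = true  [terminal]
14. n6.val = false  [a.depth == false]
15. n9.pre = 26  [terminal]
16. n10.pre = 3  [terminal]
17. n11.pre = -1  [terminal]
18. n8.depth = false  [h₂.pre > -1]
19. n8.val = 26  [h₁.pre + 23]
20. n8.lab = -3  [h₂.pre * -1 - 4]
21. n5.val = true  [S.lab > -4]
22. n0.depth = false  [S₁.lab > 18]
23. n0.val = 9  [9]
24. n0.lab = 9  [S₁.lab - 9]

18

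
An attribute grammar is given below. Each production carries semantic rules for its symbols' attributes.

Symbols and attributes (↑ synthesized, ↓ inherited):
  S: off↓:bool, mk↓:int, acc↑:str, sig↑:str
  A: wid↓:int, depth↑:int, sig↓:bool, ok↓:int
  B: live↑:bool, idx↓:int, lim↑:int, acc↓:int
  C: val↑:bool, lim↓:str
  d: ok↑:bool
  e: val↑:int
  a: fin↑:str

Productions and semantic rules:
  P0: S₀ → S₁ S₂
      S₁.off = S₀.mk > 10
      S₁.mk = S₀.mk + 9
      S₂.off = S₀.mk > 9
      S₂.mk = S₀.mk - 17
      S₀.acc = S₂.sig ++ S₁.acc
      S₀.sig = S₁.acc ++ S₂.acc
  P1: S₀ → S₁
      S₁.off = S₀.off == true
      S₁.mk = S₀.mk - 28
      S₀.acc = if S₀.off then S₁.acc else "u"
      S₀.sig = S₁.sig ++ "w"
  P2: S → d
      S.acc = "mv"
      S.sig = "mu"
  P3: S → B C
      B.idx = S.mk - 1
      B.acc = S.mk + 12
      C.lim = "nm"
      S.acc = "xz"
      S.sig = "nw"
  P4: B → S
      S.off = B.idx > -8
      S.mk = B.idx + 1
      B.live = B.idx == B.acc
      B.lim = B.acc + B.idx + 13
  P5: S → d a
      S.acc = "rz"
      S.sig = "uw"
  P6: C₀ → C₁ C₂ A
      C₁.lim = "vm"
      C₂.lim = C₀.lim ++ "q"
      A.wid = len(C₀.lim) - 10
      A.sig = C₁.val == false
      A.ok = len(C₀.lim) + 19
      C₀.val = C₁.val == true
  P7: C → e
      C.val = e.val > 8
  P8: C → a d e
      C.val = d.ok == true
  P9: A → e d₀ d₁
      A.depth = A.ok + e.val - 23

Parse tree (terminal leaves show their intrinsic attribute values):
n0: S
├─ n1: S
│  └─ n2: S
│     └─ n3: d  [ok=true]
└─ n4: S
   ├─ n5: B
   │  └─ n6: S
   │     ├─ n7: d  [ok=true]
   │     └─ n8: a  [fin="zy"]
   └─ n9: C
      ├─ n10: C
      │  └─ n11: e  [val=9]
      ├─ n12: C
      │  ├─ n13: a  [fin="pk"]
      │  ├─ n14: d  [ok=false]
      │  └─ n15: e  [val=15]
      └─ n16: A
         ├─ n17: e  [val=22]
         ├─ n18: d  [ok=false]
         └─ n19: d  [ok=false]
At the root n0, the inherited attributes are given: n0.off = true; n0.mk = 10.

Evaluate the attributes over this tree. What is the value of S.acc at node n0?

1. n0.off = true  [given at root]
2. n0.mk = 10  [given at root]
3. n1.off = false  [S₀.mk > 10]
4. n1.mk = 19  [S₀.mk + 9]
5. n2.off = false  [S₀.off == true]
6. n2.mk = -9  [S₀.mk - 28]
7. n3.ok = true  [terminal]
8. n2.acc = "mv"  ["mv"]
9. n2.sig = "mu"  ["mu"]
10. n1.acc = "u"  [if S₀.off then S₁.acc else "u"]
11. n1.sig = "muw"  [S₁.sig ++ "w"]
12. n4.off = true  [S₀.mk > 9]
13. n4.mk = -7  [S₀.mk - 17]
14. n5.idx = -8  [S.mk - 1]
15. n5.acc = 5  [S.mk + 12]
16. n6.off = false  [B.idx > -8]
17. n6.mk = -7  [B.idx + 1]
18. n7.ok = true  [terminal]
19. n8.fin = "zy"  [terminal]
20. n6.acc = "rz"  ["rz"]
21. n6.sig = "uw"  ["uw"]
22. n5.live = false  [B.idx == B.acc]
23. n5.lim = 10  [B.acc + B.idx + 13]
24. n9.lim = "nm"  ["nm"]
25. n10.lim = "vm"  ["vm"]
26. n11.val = 9  [terminal]
27. n10.val = true  [e.val > 8]
28. n12.lim = "nmq"  [C₀.lim ++ "q"]
29. n13.fin = "pk"  [terminal]
30. n14.ok = false  [terminal]
31. n15.val = 15  [terminal]
32. n12.val = false  [d.ok == true]
33. n16.wid = -8  [len(C₀.lim) - 10]
34. n16.sig = false  [C₁.val == false]
35. n16.ok = 21  [len(C₀.lim) + 19]
36. n17.val = 22  [terminal]
37. n18.ok = false  [terminal]
38. n19.ok = false  [terminal]
39. n16.depth = 20  [A.ok + e.val - 23]
40. n9.val = true  [C₁.val == true]
41. n4.acc = "xz"  ["xz"]
42. n4.sig = "nw"  ["nw"]
43. n0.acc = "nwu"  [S₂.sig ++ S₁.acc]
44. n0.sig = "uxz"  [S₁.acc ++ S₂.acc]

"nwu"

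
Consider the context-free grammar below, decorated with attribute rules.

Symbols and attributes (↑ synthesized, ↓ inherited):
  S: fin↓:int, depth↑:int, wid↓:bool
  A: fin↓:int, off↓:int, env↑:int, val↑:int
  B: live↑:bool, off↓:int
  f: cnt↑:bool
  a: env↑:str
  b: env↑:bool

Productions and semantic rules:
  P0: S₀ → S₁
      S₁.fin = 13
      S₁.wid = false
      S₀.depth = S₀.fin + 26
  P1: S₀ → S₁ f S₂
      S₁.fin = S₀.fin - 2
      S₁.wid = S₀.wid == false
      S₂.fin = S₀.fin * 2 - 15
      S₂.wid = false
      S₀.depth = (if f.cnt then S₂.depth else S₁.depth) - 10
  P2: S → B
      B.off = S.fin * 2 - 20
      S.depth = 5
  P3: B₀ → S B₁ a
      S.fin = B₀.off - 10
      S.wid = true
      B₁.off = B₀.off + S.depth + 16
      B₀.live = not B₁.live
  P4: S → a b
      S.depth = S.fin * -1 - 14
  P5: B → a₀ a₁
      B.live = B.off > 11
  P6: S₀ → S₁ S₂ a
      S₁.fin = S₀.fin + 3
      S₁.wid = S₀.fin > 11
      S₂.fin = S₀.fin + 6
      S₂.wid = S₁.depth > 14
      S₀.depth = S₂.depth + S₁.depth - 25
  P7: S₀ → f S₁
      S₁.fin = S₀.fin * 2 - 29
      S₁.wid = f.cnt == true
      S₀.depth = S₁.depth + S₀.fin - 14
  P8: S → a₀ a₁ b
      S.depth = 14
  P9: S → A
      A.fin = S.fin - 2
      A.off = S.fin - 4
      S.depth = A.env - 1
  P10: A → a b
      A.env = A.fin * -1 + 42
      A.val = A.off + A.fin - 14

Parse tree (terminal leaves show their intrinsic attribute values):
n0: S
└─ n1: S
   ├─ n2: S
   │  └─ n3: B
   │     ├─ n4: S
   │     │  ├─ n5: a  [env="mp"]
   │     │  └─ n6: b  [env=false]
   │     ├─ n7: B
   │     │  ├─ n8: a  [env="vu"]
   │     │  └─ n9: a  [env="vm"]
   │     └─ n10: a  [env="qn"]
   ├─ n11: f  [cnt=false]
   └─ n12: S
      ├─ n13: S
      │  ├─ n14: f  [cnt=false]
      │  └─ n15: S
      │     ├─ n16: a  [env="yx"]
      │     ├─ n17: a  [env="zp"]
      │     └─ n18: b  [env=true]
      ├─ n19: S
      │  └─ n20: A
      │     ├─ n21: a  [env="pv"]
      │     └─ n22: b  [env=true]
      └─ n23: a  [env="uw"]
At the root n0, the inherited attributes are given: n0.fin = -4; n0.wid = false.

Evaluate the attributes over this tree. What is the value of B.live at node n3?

1. n0.fin = -4  [given at root]
2. n0.wid = false  [given at root]
3. n1.fin = 13  [13]
4. n1.wid = false  [false]
5. n2.fin = 11  [S₀.fin - 2]
6. n2.wid = true  [S₀.wid == false]
7. n3.off = 2  [S.fin * 2 - 20]
8. n4.fin = -8  [B₀.off - 10]
9. n4.wid = true  [true]
10. n5.env = "mp"  [terminal]
11. n6.env = false  [terminal]
12. n4.depth = -6  [S.fin * -1 - 14]
13. n7.off = 12  [B₀.off + S.depth + 16]
14. n8.env = "vu"  [terminal]
15. n9.env = "vm"  [terminal]
16. n7.live = true  [B.off > 11]
17. n10.env = "qn"  [terminal]
18. n3.live = false  [not B₁.live]
19. n2.depth = 5  [5]
20. n11.cnt = false  [terminal]
21. n12.fin = 11  [S₀.fin * 2 - 15]
22. n12.wid = false  [false]
23. n13.fin = 14  [S₀.fin + 3]
24. n13.wid = false  [S₀.fin > 11]
25. n14.cnt = false  [terminal]
26. n15.fin = -1  [S₀.fin * 2 - 29]
27. n15.wid = false  [f.cnt == true]
28. n16.env = "yx"  [terminal]
29. n17.env = "zp"  [terminal]
30. n18.env = true  [terminal]
31. n15.depth = 14  [14]
32. n13.depth = 14  [S₁.depth + S₀.fin - 14]
33. n19.fin = 17  [S₀.fin + 6]
34. n19.wid = false  [S₁.depth > 14]
35. n20.fin = 15  [S.fin - 2]
36. n20.off = 13  [S.fin - 4]
37. n21.env = "pv"  [terminal]
38. n22.env = true  [terminal]
39. n20.env = 27  [A.fin * -1 + 42]
40. n20.val = 14  [A.off + A.fin - 14]
41. n19.depth = 26  [A.env - 1]
42. n23.env = "uw"  [terminal]
43. n12.depth = 15  [S₂.depth + S₁.depth - 25]
44. n1.depth = -5  [(if f.cnt then S₂.depth else S₁.depth) - 10]
45. n0.depth = 22  [S₀.fin + 26]

false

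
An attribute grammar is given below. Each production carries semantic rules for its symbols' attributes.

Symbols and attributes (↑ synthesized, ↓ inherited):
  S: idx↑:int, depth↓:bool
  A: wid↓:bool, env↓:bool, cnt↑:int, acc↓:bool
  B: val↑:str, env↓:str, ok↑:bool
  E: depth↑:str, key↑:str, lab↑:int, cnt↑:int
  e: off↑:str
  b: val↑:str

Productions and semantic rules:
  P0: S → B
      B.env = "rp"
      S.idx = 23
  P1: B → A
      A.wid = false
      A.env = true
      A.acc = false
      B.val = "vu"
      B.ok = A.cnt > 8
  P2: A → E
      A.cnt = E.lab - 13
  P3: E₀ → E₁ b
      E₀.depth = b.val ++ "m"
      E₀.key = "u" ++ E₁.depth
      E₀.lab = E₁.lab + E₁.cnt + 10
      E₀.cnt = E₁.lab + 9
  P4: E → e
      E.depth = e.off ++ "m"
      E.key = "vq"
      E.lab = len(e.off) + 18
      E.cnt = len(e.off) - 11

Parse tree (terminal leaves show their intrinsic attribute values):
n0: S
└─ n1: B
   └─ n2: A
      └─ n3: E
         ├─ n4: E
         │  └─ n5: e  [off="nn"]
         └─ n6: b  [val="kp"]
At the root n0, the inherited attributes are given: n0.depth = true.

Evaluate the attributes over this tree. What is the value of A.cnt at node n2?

1. n0.depth = true  [given at root]
2. n1.env = "rp"  ["rp"]
3. n2.wid = false  [false]
4. n2.env = true  [true]
5. n2.acc = false  [false]
6. n5.off = "nn"  [terminal]
7. n4.depth = "nnm"  [e.off ++ "m"]
8. n4.key = "vq"  ["vq"]
9. n4.lab = 20  [len(e.off) + 18]
10. n4.cnt = -9  [len(e.off) - 11]
11. n6.val = "kp"  [terminal]
12. n3.depth = "kpm"  [b.val ++ "m"]
13. n3.key = "unnm"  ["u" ++ E₁.depth]
14. n3.lab = 21  [E₁.lab + E₁.cnt + 10]
15. n3.cnt = 29  [E₁.lab + 9]
16. n2.cnt = 8  [E.lab - 13]
17. n1.val = "vu"  ["vu"]
18. n1.ok = false  [A.cnt > 8]
19. n0.idx = 23  [23]

8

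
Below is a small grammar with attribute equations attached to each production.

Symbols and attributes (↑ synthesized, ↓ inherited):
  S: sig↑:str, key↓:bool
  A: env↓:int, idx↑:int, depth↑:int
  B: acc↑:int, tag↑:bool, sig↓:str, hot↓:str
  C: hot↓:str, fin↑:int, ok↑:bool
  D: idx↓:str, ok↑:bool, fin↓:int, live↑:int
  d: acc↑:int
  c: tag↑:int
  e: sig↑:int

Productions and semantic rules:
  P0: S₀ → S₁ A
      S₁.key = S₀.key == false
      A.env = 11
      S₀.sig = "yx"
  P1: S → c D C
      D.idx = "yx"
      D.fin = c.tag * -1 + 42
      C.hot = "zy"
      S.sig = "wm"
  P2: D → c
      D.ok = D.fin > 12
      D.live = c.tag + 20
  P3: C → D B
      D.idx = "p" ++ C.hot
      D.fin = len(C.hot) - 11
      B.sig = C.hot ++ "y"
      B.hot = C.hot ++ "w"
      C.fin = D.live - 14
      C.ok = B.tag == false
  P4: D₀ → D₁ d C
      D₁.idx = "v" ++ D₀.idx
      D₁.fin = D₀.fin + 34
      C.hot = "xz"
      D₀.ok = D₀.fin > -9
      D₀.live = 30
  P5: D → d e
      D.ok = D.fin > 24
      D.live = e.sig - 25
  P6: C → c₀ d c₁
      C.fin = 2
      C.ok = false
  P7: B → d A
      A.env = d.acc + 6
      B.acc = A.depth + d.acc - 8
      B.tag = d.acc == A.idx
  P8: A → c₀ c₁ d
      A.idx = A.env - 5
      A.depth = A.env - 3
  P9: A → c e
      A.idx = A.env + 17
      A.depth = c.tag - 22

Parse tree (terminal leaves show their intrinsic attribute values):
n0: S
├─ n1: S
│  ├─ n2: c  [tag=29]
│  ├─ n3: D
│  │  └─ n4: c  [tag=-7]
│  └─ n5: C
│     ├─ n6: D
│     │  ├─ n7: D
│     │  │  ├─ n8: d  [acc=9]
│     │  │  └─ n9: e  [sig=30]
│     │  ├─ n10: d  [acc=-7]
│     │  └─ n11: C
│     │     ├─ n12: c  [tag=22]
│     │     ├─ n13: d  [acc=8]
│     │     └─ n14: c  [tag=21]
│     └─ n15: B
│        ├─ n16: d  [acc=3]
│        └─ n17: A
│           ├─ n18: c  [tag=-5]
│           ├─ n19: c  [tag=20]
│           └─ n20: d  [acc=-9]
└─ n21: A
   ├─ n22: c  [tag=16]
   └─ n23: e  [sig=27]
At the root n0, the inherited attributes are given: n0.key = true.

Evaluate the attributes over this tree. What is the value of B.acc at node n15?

1

1. n0.key = true  [given at root]
2. n1.key = false  [S₀.key == false]
3. n2.tag = 29  [terminal]
4. n3.idx = "yx"  ["yx"]
5. n3.fin = 13  [c.tag * -1 + 42]
6. n4.tag = -7  [terminal]
7. n3.ok = true  [D.fin > 12]
8. n3.live = 13  [c.tag + 20]
9. n5.hot = "zy"  ["zy"]
10. n6.idx = "pzy"  ["p" ++ C.hot]
11. n6.fin = -9  [len(C.hot) - 11]
12. n7.idx = "vpzy"  ["v" ++ D₀.idx]
13. n7.fin = 25  [D₀.fin + 34]
14. n8.acc = 9  [terminal]
15. n9.sig = 30  [terminal]
16. n7.ok = true  [D.fin > 24]
17. n7.live = 5  [e.sig - 25]
18. n10.acc = -7  [terminal]
19. n11.hot = "xz"  ["xz"]
20. n12.tag = 22  [terminal]
21. n13.acc = 8  [terminal]
22. n14.tag = 21  [terminal]
23. n11.fin = 2  [2]
24. n11.ok = false  [false]
25. n6.ok = false  [D₀.fin > -9]
26. n6.live = 30  [30]
27. n15.sig = "zyy"  [C.hot ++ "y"]
28. n15.hot = "zyw"  [C.hot ++ "w"]
29. n16.acc = 3  [terminal]
30. n17.env = 9  [d.acc + 6]
31. n18.tag = -5  [terminal]
32. n19.tag = 20  [terminal]
33. n20.acc = -9  [terminal]
34. n17.idx = 4  [A.env - 5]
35. n17.depth = 6  [A.env - 3]
36. n15.acc = 1  [A.depth + d.acc - 8]
37. n15.tag = false  [d.acc == A.idx]
38. n5.fin = 16  [D.live - 14]
39. n5.ok = true  [B.tag == false]
40. n1.sig = "wm"  ["wm"]
41. n21.env = 11  [11]
42. n22.tag = 16  [terminal]
43. n23.sig = 27  [terminal]
44. n21.idx = 28  [A.env + 17]
45. n21.depth = -6  [c.tag - 22]
46. n0.sig = "yx"  ["yx"]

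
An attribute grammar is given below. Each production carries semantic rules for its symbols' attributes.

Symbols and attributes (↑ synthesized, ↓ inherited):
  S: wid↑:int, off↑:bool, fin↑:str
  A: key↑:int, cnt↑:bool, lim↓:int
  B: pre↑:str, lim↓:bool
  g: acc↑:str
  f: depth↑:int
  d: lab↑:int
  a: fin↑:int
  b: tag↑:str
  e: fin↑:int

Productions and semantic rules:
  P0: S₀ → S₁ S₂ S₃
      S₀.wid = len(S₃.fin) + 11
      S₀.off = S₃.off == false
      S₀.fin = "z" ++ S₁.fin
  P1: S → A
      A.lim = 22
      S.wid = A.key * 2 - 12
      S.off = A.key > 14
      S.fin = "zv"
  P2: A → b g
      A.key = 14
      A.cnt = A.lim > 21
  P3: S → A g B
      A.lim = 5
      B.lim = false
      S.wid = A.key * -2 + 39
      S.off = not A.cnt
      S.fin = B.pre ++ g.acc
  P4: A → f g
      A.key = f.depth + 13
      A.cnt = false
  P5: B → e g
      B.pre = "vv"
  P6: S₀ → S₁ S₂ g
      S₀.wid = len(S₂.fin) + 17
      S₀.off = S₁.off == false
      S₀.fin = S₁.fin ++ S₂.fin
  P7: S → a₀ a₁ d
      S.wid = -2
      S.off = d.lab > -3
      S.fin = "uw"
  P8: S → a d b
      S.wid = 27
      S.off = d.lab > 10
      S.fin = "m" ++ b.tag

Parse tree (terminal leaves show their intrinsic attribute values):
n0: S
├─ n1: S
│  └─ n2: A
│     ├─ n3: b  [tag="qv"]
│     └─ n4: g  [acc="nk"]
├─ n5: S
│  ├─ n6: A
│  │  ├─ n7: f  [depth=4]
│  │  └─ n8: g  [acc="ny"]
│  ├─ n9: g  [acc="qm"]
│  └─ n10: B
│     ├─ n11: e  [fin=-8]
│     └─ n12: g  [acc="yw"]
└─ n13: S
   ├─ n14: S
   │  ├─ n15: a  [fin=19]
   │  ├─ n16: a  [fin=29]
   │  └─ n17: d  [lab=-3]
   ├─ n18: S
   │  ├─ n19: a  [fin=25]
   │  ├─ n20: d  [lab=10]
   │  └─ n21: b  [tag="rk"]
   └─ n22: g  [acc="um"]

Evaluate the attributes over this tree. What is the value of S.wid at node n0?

1. n2.lim = 22  [22]
2. n3.tag = "qv"  [terminal]
3. n4.acc = "nk"  [terminal]
4. n2.key = 14  [14]
5. n2.cnt = true  [A.lim > 21]
6. n1.wid = 16  [A.key * 2 - 12]
7. n1.off = false  [A.key > 14]
8. n1.fin = "zv"  ["zv"]
9. n6.lim = 5  [5]
10. n7.depth = 4  [terminal]
11. n8.acc = "ny"  [terminal]
12. n6.key = 17  [f.depth + 13]
13. n6.cnt = false  [false]
14. n9.acc = "qm"  [terminal]
15. n10.lim = false  [false]
16. n11.fin = -8  [terminal]
17. n12.acc = "yw"  [terminal]
18. n10.pre = "vv"  ["vv"]
19. n5.wid = 5  [A.key * -2 + 39]
20. n5.off = true  [not A.cnt]
21. n5.fin = "vvqm"  [B.pre ++ g.acc]
22. n15.fin = 19  [terminal]
23. n16.fin = 29  [terminal]
24. n17.lab = -3  [terminal]
25. n14.wid = -2  [-2]
26. n14.off = false  [d.lab > -3]
27. n14.fin = "uw"  ["uw"]
28. n19.fin = 25  [terminal]
29. n20.lab = 10  [terminal]
30. n21.tag = "rk"  [terminal]
31. n18.wid = 27  [27]
32. n18.off = false  [d.lab > 10]
33. n18.fin = "mrk"  ["m" ++ b.tag]
34. n22.acc = "um"  [terminal]
35. n13.wid = 20  [len(S₂.fin) + 17]
36. n13.off = true  [S₁.off == false]
37. n13.fin = "uwmrk"  [S₁.fin ++ S₂.fin]
38. n0.wid = 16  [len(S₃.fin) + 11]
39. n0.off = false  [S₃.off == false]
40. n0.fin = "zzv"  ["z" ++ S₁.fin]

16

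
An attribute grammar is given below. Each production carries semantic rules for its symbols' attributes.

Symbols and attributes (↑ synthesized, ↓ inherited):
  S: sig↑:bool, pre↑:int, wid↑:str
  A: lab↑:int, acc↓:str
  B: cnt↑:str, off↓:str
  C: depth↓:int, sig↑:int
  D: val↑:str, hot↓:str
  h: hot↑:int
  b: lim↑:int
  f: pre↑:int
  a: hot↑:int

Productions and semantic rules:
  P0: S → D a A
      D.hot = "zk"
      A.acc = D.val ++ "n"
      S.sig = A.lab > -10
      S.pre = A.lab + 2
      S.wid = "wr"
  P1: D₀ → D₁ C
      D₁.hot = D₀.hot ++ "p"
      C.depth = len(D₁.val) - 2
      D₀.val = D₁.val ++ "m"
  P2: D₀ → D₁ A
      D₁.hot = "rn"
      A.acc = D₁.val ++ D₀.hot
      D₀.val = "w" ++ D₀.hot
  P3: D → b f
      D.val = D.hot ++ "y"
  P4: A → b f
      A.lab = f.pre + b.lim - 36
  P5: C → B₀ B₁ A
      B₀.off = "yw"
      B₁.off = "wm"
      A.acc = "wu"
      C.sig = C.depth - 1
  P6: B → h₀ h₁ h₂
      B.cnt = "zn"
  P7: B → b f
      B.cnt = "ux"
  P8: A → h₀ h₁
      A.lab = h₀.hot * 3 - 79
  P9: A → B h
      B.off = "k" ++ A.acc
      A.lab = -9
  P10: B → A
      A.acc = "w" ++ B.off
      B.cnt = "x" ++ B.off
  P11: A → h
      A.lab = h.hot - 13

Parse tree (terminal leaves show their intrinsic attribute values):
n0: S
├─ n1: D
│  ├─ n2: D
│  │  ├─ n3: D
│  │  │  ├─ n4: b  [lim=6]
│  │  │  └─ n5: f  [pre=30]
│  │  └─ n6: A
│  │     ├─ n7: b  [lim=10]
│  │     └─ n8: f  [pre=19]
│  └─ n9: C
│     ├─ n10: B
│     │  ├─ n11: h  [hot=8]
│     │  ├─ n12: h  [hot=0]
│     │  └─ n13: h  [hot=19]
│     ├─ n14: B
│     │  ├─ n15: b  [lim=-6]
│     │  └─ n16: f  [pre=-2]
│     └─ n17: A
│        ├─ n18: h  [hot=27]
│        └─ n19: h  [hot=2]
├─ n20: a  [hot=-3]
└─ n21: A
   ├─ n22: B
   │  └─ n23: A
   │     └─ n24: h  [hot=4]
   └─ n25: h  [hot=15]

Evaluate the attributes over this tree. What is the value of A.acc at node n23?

"wkwzkpmn"

1. n1.hot = "zk"  ["zk"]
2. n2.hot = "zkp"  [D₀.hot ++ "p"]
3. n3.hot = "rn"  ["rn"]
4. n4.lim = 6  [terminal]
5. n5.pre = 30  [terminal]
6. n3.val = "rny"  [D.hot ++ "y"]
7. n6.acc = "rnyzkp"  [D₁.val ++ D₀.hot]
8. n7.lim = 10  [terminal]
9. n8.pre = 19  [terminal]
10. n6.lab = -7  [f.pre + b.lim - 36]
11. n2.val = "wzkp"  ["w" ++ D₀.hot]
12. n9.depth = 2  [len(D₁.val) - 2]
13. n10.off = "yw"  ["yw"]
14. n11.hot = 8  [terminal]
15. n12.hot = 0  [terminal]
16. n13.hot = 19  [terminal]
17. n10.cnt = "zn"  ["zn"]
18. n14.off = "wm"  ["wm"]
19. n15.lim = -6  [terminal]
20. n16.pre = -2  [terminal]
21. n14.cnt = "ux"  ["ux"]
22. n17.acc = "wu"  ["wu"]
23. n18.hot = 27  [terminal]
24. n19.hot = 2  [terminal]
25. n17.lab = 2  [h₀.hot * 3 - 79]
26. n9.sig = 1  [C.depth - 1]
27. n1.val = "wzkpm"  [D₁.val ++ "m"]
28. n20.hot = -3  [terminal]
29. n21.acc = "wzkpmn"  [D.val ++ "n"]
30. n22.off = "kwzkpmn"  ["k" ++ A.acc]
31. n23.acc = "wkwzkpmn"  ["w" ++ B.off]
32. n24.hot = 4  [terminal]
33. n23.lab = -9  [h.hot - 13]
34. n22.cnt = "xkwzkpmn"  ["x" ++ B.off]
35. n25.hot = 15  [terminal]
36. n21.lab = -9  [-9]
37. n0.sig = true  [A.lab > -10]
38. n0.pre = -7  [A.lab + 2]
39. n0.wid = "wr"  ["wr"]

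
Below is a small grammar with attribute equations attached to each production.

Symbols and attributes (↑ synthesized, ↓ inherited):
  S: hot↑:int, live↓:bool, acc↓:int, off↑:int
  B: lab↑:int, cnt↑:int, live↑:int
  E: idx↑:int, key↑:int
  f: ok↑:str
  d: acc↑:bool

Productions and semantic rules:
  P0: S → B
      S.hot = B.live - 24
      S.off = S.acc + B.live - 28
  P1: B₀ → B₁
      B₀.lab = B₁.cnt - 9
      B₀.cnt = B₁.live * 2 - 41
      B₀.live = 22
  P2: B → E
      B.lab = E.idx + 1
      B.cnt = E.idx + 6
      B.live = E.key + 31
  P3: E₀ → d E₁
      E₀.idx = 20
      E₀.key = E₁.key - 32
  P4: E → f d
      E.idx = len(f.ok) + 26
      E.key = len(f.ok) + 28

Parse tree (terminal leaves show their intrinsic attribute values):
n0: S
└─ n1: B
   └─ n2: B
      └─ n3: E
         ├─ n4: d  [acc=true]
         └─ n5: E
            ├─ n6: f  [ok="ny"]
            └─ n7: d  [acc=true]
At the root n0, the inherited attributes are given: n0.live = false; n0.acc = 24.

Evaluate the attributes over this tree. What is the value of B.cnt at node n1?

17

1. n0.live = false  [given at root]
2. n0.acc = 24  [given at root]
3. n4.acc = true  [terminal]
4. n6.ok = "ny"  [terminal]
5. n7.acc = true  [terminal]
6. n5.idx = 28  [len(f.ok) + 26]
7. n5.key = 30  [len(f.ok) + 28]
8. n3.idx = 20  [20]
9. n3.key = -2  [E₁.key - 32]
10. n2.lab = 21  [E.idx + 1]
11. n2.cnt = 26  [E.idx + 6]
12. n2.live = 29  [E.key + 31]
13. n1.lab = 17  [B₁.cnt - 9]
14. n1.cnt = 17  [B₁.live * 2 - 41]
15. n1.live = 22  [22]
16. n0.hot = -2  [B.live - 24]
17. n0.off = 18  [S.acc + B.live - 28]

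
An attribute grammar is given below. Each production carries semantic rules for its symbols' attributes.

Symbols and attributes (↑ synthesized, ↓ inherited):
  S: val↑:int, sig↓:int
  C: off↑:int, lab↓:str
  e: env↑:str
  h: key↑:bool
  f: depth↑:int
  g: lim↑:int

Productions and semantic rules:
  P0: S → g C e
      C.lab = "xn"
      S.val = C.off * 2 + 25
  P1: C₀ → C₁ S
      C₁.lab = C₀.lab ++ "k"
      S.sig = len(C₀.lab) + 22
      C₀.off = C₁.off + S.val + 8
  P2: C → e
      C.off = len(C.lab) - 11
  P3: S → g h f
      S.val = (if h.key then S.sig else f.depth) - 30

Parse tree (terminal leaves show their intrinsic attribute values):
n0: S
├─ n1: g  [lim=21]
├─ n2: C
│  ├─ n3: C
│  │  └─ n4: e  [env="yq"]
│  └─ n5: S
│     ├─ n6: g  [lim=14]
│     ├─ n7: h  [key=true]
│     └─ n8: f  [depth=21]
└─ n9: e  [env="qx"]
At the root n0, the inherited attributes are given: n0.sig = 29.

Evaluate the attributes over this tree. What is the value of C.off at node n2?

1. n0.sig = 29  [given at root]
2. n1.lim = 21  [terminal]
3. n2.lab = "xn"  ["xn"]
4. n3.lab = "xnk"  [C₀.lab ++ "k"]
5. n4.env = "yq"  [terminal]
6. n3.off = -8  [len(C.lab) - 11]
7. n5.sig = 24  [len(C₀.lab) + 22]
8. n6.lim = 14  [terminal]
9. n7.key = true  [terminal]
10. n8.depth = 21  [terminal]
11. n5.val = -6  [(if h.key then S.sig else f.depth) - 30]
12. n2.off = -6  [C₁.off + S.val + 8]
13. n9.env = "qx"  [terminal]
14. n0.val = 13  [C.off * 2 + 25]

-6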